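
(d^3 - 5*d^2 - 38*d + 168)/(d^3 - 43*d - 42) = (d - 4)/(d + 1)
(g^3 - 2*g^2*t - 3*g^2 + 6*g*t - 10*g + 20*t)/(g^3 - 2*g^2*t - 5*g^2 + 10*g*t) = (g + 2)/g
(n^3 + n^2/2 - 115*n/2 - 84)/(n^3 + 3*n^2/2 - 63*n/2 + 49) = (2*n^2 - 13*n - 24)/(2*n^2 - 11*n + 14)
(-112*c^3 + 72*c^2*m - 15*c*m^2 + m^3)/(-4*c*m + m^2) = 28*c^2/m - 11*c + m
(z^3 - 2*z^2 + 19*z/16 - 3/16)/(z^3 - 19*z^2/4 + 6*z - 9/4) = (z - 1/4)/(z - 3)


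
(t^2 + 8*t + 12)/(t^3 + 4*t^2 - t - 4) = (t^2 + 8*t + 12)/(t^3 + 4*t^2 - t - 4)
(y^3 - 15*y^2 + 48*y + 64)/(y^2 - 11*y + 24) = (y^2 - 7*y - 8)/(y - 3)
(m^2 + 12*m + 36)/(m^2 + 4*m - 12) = (m + 6)/(m - 2)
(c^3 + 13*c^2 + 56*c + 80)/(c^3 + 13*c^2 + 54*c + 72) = (c^2 + 9*c + 20)/(c^2 + 9*c + 18)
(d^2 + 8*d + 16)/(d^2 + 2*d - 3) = (d^2 + 8*d + 16)/(d^2 + 2*d - 3)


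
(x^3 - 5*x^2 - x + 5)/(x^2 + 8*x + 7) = (x^2 - 6*x + 5)/(x + 7)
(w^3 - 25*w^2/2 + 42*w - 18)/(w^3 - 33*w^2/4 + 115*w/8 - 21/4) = 4*(w - 6)/(4*w - 7)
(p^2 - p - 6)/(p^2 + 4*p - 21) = (p + 2)/(p + 7)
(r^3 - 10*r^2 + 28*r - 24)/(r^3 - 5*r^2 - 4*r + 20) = (r^2 - 8*r + 12)/(r^2 - 3*r - 10)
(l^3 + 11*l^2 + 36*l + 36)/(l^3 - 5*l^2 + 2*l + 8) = (l^3 + 11*l^2 + 36*l + 36)/(l^3 - 5*l^2 + 2*l + 8)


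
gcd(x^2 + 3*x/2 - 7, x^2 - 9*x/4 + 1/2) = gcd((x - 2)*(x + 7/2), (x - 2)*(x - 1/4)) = x - 2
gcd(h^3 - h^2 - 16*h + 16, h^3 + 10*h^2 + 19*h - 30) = h - 1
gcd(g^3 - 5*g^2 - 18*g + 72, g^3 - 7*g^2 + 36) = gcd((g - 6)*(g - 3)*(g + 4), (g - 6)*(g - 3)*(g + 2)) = g^2 - 9*g + 18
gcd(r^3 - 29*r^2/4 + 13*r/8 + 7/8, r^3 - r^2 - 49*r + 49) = r - 7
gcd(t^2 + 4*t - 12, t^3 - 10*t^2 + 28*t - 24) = t - 2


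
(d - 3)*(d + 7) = d^2 + 4*d - 21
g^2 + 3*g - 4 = (g - 1)*(g + 4)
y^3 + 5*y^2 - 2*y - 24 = (y - 2)*(y + 3)*(y + 4)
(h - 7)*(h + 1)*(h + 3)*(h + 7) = h^4 + 4*h^3 - 46*h^2 - 196*h - 147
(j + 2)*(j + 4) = j^2 + 6*j + 8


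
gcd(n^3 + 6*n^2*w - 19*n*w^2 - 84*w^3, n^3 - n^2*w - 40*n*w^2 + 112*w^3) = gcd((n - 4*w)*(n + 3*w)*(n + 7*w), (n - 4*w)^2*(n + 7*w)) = -n^2 - 3*n*w + 28*w^2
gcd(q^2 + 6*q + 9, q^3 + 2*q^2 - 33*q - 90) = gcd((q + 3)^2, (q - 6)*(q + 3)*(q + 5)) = q + 3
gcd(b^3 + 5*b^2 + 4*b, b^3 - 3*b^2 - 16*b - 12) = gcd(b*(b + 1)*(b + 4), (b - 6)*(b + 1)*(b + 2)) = b + 1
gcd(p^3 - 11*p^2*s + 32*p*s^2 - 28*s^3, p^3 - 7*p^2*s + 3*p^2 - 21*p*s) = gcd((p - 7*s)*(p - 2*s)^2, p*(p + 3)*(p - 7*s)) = p - 7*s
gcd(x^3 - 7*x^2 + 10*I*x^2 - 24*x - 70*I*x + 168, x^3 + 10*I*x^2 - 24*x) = x^2 + 10*I*x - 24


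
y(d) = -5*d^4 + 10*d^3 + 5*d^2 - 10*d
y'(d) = -20*d^3 + 30*d^2 + 10*d - 10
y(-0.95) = 1.37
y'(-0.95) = 24.72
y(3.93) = -547.82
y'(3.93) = -721.32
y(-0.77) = 4.34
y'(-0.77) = 9.22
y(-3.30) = -864.88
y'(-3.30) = 1002.44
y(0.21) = -1.80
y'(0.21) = -6.76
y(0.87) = -1.19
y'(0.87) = 8.24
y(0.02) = -0.20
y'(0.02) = -9.79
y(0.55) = -2.78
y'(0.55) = 1.25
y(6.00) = -4200.00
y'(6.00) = -3190.00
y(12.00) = -85800.00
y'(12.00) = -30130.00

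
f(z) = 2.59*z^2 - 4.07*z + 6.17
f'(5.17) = 22.71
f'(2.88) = 10.85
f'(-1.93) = -14.07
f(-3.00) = 41.69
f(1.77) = 7.08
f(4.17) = 34.24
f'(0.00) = -4.07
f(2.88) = 15.93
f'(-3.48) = -22.10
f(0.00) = 6.17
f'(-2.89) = -19.04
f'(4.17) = 17.53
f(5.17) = 54.36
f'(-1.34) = -11.01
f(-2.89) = 39.56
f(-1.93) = 23.67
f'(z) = 5.18*z - 4.07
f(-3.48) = 51.70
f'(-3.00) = -19.61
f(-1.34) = 16.27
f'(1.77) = 5.10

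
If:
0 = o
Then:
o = 0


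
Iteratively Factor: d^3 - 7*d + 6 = (d - 1)*(d^2 + d - 6) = (d - 2)*(d - 1)*(d + 3)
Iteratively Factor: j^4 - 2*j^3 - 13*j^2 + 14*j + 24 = (j - 4)*(j^3 + 2*j^2 - 5*j - 6) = (j - 4)*(j - 2)*(j^2 + 4*j + 3) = (j - 4)*(j - 2)*(j + 3)*(j + 1)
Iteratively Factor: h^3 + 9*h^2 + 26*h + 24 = (h + 4)*(h^2 + 5*h + 6) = (h + 2)*(h + 4)*(h + 3)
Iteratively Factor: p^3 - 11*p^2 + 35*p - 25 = (p - 1)*(p^2 - 10*p + 25) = (p - 5)*(p - 1)*(p - 5)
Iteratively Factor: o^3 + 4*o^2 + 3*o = (o)*(o^2 + 4*o + 3) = o*(o + 3)*(o + 1)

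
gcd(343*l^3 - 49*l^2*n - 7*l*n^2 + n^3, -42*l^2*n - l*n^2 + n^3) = 7*l - n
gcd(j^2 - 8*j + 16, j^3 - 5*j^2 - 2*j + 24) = j - 4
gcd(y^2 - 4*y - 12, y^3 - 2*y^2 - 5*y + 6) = y + 2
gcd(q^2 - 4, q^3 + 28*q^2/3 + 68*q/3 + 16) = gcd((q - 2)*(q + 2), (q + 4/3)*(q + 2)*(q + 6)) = q + 2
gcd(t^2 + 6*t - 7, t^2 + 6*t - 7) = t^2 + 6*t - 7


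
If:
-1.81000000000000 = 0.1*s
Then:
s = -18.10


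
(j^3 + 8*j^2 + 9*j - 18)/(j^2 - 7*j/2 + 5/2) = 2*(j^2 + 9*j + 18)/(2*j - 5)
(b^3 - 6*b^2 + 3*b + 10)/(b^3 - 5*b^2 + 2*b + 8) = (b - 5)/(b - 4)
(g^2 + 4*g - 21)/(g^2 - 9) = (g + 7)/(g + 3)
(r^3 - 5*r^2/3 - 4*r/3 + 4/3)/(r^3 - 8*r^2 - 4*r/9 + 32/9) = 3*(r^2 - r - 2)/(3*r^2 - 22*r - 16)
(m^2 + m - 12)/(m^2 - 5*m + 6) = (m + 4)/(m - 2)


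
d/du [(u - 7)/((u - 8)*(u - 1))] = (-u^2 + 14*u - 55)/(u^4 - 18*u^3 + 97*u^2 - 144*u + 64)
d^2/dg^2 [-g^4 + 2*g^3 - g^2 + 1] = -12*g^2 + 12*g - 2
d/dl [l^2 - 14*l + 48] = 2*l - 14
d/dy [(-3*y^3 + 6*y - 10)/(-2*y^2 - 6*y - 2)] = (3*y^4 + 18*y^3 + 15*y^2 - 20*y - 36)/(2*(y^4 + 6*y^3 + 11*y^2 + 6*y + 1))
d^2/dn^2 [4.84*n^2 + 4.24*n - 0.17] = 9.68000000000000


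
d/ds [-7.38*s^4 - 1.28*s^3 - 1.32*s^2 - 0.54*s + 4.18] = -29.52*s^3 - 3.84*s^2 - 2.64*s - 0.54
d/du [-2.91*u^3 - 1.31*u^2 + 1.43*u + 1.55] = -8.73*u^2 - 2.62*u + 1.43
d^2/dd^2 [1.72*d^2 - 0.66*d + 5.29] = 3.44000000000000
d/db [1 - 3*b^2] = -6*b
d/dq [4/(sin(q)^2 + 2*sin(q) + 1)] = -8*cos(q)/(sin(q) + 1)^3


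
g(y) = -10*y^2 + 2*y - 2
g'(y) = 2 - 20*y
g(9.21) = -831.82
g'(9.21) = -182.20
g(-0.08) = -2.22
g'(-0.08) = 3.60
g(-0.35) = -3.92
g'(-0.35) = 9.00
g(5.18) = -259.96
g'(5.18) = -101.60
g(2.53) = -60.95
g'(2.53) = -48.60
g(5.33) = -275.43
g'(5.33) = -104.60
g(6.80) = -450.80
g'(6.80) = -134.00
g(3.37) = -108.83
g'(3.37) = -65.40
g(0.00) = -2.00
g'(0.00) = 2.00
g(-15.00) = -2282.00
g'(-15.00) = 302.00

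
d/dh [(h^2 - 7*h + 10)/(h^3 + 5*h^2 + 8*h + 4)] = (-h^3 + 16*h^2 - 19*h - 54)/(h^5 + 8*h^4 + 25*h^3 + 38*h^2 + 28*h + 8)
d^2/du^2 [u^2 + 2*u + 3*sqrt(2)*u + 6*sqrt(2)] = 2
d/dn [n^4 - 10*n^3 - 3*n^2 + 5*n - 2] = 4*n^3 - 30*n^2 - 6*n + 5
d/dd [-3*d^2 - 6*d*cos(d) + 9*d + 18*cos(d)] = 6*d*sin(d) - 6*d - 18*sin(d) - 6*cos(d) + 9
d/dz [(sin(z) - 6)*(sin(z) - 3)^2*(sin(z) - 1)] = (4*sin(z)^3 - 39*sin(z)^2 + 114*sin(z) - 99)*cos(z)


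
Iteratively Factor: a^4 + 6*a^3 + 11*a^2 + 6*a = (a + 1)*(a^3 + 5*a^2 + 6*a) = (a + 1)*(a + 2)*(a^2 + 3*a) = (a + 1)*(a + 2)*(a + 3)*(a)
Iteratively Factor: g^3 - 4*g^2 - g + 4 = (g - 4)*(g^2 - 1) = (g - 4)*(g + 1)*(g - 1)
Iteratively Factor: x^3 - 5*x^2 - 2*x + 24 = (x + 2)*(x^2 - 7*x + 12) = (x - 3)*(x + 2)*(x - 4)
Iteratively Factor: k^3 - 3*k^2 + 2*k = (k)*(k^2 - 3*k + 2) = k*(k - 1)*(k - 2)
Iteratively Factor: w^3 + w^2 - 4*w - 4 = (w + 2)*(w^2 - w - 2) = (w - 2)*(w + 2)*(w + 1)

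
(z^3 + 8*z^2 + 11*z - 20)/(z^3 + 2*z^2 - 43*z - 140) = (z - 1)/(z - 7)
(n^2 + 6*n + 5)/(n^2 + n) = (n + 5)/n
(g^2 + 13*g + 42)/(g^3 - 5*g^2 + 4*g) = (g^2 + 13*g + 42)/(g*(g^2 - 5*g + 4))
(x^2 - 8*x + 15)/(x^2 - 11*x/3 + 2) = 3*(x - 5)/(3*x - 2)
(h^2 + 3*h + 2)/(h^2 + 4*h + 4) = (h + 1)/(h + 2)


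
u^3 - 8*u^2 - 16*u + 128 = (u - 8)*(u - 4)*(u + 4)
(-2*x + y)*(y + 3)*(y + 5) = -2*x*y^2 - 16*x*y - 30*x + y^3 + 8*y^2 + 15*y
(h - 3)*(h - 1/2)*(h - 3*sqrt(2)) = h^3 - 3*sqrt(2)*h^2 - 7*h^2/2 + 3*h/2 + 21*sqrt(2)*h/2 - 9*sqrt(2)/2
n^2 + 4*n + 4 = (n + 2)^2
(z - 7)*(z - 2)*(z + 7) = z^3 - 2*z^2 - 49*z + 98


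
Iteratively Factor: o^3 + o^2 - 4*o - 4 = (o - 2)*(o^2 + 3*o + 2) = (o - 2)*(o + 1)*(o + 2)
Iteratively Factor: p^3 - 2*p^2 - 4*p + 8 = (p - 2)*(p^2 - 4) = (p - 2)^2*(p + 2)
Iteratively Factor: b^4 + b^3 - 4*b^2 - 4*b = (b + 1)*(b^3 - 4*b) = (b + 1)*(b + 2)*(b^2 - 2*b) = b*(b + 1)*(b + 2)*(b - 2)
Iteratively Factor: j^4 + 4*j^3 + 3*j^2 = (j)*(j^3 + 4*j^2 + 3*j) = j^2*(j^2 + 4*j + 3) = j^2*(j + 1)*(j + 3)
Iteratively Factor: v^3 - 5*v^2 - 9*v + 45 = (v - 3)*(v^2 - 2*v - 15) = (v - 5)*(v - 3)*(v + 3)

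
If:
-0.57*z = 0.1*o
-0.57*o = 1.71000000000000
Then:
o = -3.00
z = 0.53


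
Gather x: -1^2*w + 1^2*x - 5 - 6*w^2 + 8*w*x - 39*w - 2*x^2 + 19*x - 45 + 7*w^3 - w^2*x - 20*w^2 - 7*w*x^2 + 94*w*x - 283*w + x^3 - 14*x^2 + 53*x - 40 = 7*w^3 - 26*w^2 - 323*w + x^3 + x^2*(-7*w - 16) + x*(-w^2 + 102*w + 73) - 90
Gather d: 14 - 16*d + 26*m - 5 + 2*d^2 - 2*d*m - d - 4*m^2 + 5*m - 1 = 2*d^2 + d*(-2*m - 17) - 4*m^2 + 31*m + 8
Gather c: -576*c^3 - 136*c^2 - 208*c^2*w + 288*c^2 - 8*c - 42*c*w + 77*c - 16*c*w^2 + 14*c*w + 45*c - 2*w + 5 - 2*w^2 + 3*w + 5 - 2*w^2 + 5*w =-576*c^3 + c^2*(152 - 208*w) + c*(-16*w^2 - 28*w + 114) - 4*w^2 + 6*w + 10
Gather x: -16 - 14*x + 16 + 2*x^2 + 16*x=2*x^2 + 2*x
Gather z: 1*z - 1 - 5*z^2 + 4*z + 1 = -5*z^2 + 5*z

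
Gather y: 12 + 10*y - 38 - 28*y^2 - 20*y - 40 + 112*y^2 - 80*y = 84*y^2 - 90*y - 66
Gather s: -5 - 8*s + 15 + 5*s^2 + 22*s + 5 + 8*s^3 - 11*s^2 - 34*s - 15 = 8*s^3 - 6*s^2 - 20*s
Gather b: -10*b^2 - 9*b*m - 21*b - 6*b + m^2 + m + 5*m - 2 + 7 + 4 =-10*b^2 + b*(-9*m - 27) + m^2 + 6*m + 9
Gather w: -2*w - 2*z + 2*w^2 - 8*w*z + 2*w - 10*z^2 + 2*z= 2*w^2 - 8*w*z - 10*z^2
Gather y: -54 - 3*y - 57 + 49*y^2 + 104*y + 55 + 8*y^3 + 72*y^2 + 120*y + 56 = 8*y^3 + 121*y^2 + 221*y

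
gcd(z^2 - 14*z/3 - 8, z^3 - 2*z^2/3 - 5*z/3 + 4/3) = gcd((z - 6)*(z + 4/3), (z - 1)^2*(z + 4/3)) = z + 4/3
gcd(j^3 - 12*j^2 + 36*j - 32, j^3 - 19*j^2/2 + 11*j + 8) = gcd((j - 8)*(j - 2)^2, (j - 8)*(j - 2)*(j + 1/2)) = j^2 - 10*j + 16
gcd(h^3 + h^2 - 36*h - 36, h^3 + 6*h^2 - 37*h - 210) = h - 6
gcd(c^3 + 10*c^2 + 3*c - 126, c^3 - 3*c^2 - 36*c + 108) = c^2 + 3*c - 18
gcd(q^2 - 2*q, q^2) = q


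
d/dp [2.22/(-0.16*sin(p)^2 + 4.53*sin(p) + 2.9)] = (0.7104*sin(p) - 10.0566)*cos(p)/(-0.16*sin(p)^2 + 4.53*sin(p) + 2.9)^2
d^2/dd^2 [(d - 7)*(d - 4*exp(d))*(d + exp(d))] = -3*d^2*exp(d) - 16*d*exp(2*d) + 9*d*exp(d) + 6*d + 96*exp(2*d) + 36*exp(d) - 14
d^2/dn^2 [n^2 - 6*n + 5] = 2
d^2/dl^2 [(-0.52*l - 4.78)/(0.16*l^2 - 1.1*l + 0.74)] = (-(0.32*l - 1.1)*(0.52*l + 4.78)*(0.64*l - 2.2) + (0.4992*l + 0.3856)*(0.16*l^2 - 1.1*l + 0.74))/(0.16*l^2 - 1.1*l + 0.74)^3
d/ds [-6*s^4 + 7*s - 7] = 7 - 24*s^3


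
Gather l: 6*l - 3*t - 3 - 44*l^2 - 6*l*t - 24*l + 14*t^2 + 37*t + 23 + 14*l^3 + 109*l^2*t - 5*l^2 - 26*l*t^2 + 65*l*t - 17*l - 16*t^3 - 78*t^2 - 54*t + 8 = 14*l^3 + l^2*(109*t - 49) + l*(-26*t^2 + 59*t - 35) - 16*t^3 - 64*t^2 - 20*t + 28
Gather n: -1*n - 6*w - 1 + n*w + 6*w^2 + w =n*(w - 1) + 6*w^2 - 5*w - 1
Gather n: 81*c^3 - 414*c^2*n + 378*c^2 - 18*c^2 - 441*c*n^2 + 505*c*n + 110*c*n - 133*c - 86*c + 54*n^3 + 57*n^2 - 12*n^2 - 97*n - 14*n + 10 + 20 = 81*c^3 + 360*c^2 - 219*c + 54*n^3 + n^2*(45 - 441*c) + n*(-414*c^2 + 615*c - 111) + 30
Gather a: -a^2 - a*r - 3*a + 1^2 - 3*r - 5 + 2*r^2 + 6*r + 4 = -a^2 + a*(-r - 3) + 2*r^2 + 3*r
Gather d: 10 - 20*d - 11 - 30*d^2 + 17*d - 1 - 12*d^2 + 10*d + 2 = -42*d^2 + 7*d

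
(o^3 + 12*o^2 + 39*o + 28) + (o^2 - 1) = o^3 + 13*o^2 + 39*o + 27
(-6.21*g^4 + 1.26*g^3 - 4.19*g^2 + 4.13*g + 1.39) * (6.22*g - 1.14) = -38.6262*g^5 + 14.9166*g^4 - 27.4982*g^3 + 30.4652*g^2 + 3.9376*g - 1.5846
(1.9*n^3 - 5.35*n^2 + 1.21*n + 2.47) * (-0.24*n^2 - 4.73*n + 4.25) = -0.456*n^5 - 7.703*n^4 + 33.0901*n^3 - 29.0536*n^2 - 6.5406*n + 10.4975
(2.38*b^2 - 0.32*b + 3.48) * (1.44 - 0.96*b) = -2.2848*b^3 + 3.7344*b^2 - 3.8016*b + 5.0112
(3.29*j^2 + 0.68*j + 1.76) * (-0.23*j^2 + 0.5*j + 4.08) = -0.7567*j^4 + 1.4886*j^3 + 13.3584*j^2 + 3.6544*j + 7.1808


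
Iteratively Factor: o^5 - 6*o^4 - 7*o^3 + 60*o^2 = (o + 3)*(o^4 - 9*o^3 + 20*o^2) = o*(o + 3)*(o^3 - 9*o^2 + 20*o) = o*(o - 4)*(o + 3)*(o^2 - 5*o) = o*(o - 5)*(o - 4)*(o + 3)*(o)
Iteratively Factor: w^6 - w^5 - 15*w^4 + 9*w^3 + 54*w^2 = (w + 2)*(w^5 - 3*w^4 - 9*w^3 + 27*w^2) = w*(w + 2)*(w^4 - 3*w^3 - 9*w^2 + 27*w) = w^2*(w + 2)*(w^3 - 3*w^2 - 9*w + 27) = w^2*(w + 2)*(w + 3)*(w^2 - 6*w + 9) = w^2*(w - 3)*(w + 2)*(w + 3)*(w - 3)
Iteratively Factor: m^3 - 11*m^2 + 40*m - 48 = (m - 4)*(m^2 - 7*m + 12) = (m - 4)^2*(m - 3)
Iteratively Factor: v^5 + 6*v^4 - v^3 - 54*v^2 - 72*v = (v - 3)*(v^4 + 9*v^3 + 26*v^2 + 24*v) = (v - 3)*(v + 4)*(v^3 + 5*v^2 + 6*v) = v*(v - 3)*(v + 4)*(v^2 + 5*v + 6) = v*(v - 3)*(v + 2)*(v + 4)*(v + 3)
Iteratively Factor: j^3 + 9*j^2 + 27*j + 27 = (j + 3)*(j^2 + 6*j + 9) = (j + 3)^2*(j + 3)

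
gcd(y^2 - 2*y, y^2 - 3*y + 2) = y - 2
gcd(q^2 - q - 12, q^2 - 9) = q + 3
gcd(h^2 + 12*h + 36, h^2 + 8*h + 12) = h + 6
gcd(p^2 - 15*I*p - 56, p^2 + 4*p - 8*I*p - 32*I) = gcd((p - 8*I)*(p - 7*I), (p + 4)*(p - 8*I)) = p - 8*I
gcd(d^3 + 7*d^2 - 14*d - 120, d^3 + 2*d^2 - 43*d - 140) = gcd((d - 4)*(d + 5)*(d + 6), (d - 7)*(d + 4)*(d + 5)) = d + 5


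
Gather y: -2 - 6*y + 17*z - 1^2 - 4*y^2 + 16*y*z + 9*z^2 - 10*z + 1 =-4*y^2 + y*(16*z - 6) + 9*z^2 + 7*z - 2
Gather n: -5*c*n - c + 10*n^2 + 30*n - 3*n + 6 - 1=-c + 10*n^2 + n*(27 - 5*c) + 5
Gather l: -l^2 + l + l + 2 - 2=-l^2 + 2*l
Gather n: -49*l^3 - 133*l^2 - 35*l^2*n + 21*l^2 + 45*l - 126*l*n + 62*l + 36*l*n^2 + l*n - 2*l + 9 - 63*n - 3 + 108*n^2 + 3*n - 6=-49*l^3 - 112*l^2 + 105*l + n^2*(36*l + 108) + n*(-35*l^2 - 125*l - 60)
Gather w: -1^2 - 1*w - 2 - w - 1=-2*w - 4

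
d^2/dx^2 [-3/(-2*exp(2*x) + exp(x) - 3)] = 3*((1 - 8*exp(x))*(2*exp(2*x) - exp(x) + 3) + 2*(4*exp(x) - 1)^2*exp(x))*exp(x)/(2*exp(2*x) - exp(x) + 3)^3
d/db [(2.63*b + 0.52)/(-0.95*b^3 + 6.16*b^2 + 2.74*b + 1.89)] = (4.997*b^3 - 14.7188*b^2 - 6.4064*b + 3.5459)/(0.9025*b^6 - 11.704*b^5 + 32.7396*b^4 + 30.1658*b^3 + 30.7924*b^2 + 10.3572*b + 3.5721)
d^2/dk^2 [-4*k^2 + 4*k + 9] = -8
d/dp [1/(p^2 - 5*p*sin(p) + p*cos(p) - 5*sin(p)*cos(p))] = (p*sin(p) + 5*p*cos(p) - 2*p + 5*sin(p) - cos(p) + 5*cos(2*p))/((p - 5*sin(p))^2*(p + cos(p))^2)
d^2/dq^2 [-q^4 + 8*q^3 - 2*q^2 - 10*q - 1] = -12*q^2 + 48*q - 4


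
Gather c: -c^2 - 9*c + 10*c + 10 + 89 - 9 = -c^2 + c + 90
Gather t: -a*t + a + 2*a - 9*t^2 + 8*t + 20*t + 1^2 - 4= 3*a - 9*t^2 + t*(28 - a) - 3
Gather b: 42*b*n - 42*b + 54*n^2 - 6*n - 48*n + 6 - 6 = b*(42*n - 42) + 54*n^2 - 54*n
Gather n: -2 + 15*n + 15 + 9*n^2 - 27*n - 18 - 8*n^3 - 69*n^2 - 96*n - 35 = -8*n^3 - 60*n^2 - 108*n - 40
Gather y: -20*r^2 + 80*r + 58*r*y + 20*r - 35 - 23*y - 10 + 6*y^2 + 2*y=-20*r^2 + 100*r + 6*y^2 + y*(58*r - 21) - 45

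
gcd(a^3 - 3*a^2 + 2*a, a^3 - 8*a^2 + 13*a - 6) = a - 1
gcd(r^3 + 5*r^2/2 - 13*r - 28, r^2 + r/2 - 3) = r + 2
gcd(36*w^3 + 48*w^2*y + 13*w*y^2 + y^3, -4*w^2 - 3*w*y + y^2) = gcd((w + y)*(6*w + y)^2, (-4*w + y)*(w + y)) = w + y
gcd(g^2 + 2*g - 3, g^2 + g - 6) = g + 3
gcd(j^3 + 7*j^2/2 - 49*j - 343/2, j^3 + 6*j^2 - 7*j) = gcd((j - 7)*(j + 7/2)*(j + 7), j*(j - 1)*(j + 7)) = j + 7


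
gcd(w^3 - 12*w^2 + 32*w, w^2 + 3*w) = w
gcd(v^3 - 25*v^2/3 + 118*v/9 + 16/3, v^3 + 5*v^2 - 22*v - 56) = 1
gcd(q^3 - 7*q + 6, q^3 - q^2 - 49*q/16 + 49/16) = q - 1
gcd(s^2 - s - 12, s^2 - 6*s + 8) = s - 4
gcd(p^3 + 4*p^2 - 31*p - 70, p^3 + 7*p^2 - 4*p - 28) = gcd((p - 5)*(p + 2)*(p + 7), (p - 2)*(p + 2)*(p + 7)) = p^2 + 9*p + 14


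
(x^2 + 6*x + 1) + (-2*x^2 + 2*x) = -x^2 + 8*x + 1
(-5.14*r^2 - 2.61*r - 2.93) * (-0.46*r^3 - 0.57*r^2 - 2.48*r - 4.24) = 2.3644*r^5 + 4.1304*r^4 + 15.5827*r^3 + 29.9365*r^2 + 18.3328*r + 12.4232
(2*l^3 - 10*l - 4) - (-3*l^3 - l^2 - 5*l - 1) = 5*l^3 + l^2 - 5*l - 3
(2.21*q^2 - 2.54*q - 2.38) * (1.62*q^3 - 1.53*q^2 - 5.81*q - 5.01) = 3.5802*q^5 - 7.4961*q^4 - 12.8095*q^3 + 7.3267*q^2 + 26.5532*q + 11.9238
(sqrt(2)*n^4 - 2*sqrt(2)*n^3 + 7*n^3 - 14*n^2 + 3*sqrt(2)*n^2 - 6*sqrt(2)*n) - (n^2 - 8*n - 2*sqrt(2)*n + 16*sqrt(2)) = sqrt(2)*n^4 - 2*sqrt(2)*n^3 + 7*n^3 - 15*n^2 + 3*sqrt(2)*n^2 - 4*sqrt(2)*n + 8*n - 16*sqrt(2)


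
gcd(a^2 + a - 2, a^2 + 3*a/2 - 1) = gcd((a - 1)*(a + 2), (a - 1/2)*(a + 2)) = a + 2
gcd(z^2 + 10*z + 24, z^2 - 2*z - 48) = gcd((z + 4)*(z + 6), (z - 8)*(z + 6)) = z + 6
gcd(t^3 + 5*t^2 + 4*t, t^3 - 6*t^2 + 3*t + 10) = t + 1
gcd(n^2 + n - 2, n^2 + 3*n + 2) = n + 2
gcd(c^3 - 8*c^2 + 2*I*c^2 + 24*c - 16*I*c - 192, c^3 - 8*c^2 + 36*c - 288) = c^2 + c*(-8 + 6*I) - 48*I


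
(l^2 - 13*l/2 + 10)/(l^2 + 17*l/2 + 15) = (2*l^2 - 13*l + 20)/(2*l^2 + 17*l + 30)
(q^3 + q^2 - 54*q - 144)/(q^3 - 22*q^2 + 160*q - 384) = (q^2 + 9*q + 18)/(q^2 - 14*q + 48)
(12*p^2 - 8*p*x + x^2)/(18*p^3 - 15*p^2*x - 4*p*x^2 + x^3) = (-2*p + x)/(-3*p^2 + 2*p*x + x^2)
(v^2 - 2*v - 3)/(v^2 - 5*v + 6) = (v + 1)/(v - 2)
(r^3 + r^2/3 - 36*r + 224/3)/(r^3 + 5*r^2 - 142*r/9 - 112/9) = 3*(r - 4)/(3*r + 2)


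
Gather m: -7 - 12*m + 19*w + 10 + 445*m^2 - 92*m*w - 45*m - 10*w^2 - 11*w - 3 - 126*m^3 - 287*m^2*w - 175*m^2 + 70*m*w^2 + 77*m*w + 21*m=-126*m^3 + m^2*(270 - 287*w) + m*(70*w^2 - 15*w - 36) - 10*w^2 + 8*w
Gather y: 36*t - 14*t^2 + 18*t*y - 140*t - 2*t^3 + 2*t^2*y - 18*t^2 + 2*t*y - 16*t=-2*t^3 - 32*t^2 - 120*t + y*(2*t^2 + 20*t)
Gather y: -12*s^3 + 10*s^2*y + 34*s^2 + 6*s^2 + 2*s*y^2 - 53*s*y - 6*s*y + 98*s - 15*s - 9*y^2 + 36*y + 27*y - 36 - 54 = -12*s^3 + 40*s^2 + 83*s + y^2*(2*s - 9) + y*(10*s^2 - 59*s + 63) - 90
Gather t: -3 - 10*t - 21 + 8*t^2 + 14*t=8*t^2 + 4*t - 24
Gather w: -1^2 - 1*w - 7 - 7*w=-8*w - 8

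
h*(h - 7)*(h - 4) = h^3 - 11*h^2 + 28*h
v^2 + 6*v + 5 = (v + 1)*(v + 5)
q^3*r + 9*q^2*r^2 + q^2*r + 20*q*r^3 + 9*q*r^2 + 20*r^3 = (q + 4*r)*(q + 5*r)*(q*r + r)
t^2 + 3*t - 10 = (t - 2)*(t + 5)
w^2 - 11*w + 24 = (w - 8)*(w - 3)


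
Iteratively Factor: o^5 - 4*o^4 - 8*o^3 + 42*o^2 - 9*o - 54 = (o - 2)*(o^4 - 2*o^3 - 12*o^2 + 18*o + 27) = (o - 2)*(o + 1)*(o^3 - 3*o^2 - 9*o + 27) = (o - 3)*(o - 2)*(o + 1)*(o^2 - 9) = (o - 3)*(o - 2)*(o + 1)*(o + 3)*(o - 3)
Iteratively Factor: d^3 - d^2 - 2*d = (d)*(d^2 - d - 2) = d*(d + 1)*(d - 2)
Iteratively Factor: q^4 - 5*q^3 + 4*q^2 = (q - 1)*(q^3 - 4*q^2) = q*(q - 1)*(q^2 - 4*q) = q*(q - 4)*(q - 1)*(q)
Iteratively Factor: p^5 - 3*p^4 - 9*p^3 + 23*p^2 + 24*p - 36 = (p + 2)*(p^4 - 5*p^3 + p^2 + 21*p - 18) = (p - 3)*(p + 2)*(p^3 - 2*p^2 - 5*p + 6) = (p - 3)*(p + 2)^2*(p^2 - 4*p + 3) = (p - 3)^2*(p + 2)^2*(p - 1)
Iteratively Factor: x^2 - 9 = (x - 3)*(x + 3)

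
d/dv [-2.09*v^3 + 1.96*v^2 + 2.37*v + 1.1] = -6.27*v^2 + 3.92*v + 2.37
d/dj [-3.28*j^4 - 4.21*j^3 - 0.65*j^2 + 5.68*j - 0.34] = -13.12*j^3 - 12.63*j^2 - 1.3*j + 5.68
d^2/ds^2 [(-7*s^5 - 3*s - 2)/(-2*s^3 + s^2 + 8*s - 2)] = 2*(28*s^9 - 42*s^8 - 315*s^7 + 504*s^6 + 2598*s^5 - 1650*s^4 + 299*s^3 - 162*s^2 + 42*s + 180)/(8*s^9 - 12*s^8 - 90*s^7 + 119*s^6 + 336*s^5 - 378*s^4 - 392*s^3 + 372*s^2 - 96*s + 8)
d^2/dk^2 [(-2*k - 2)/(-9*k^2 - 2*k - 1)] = 4*(4*(k + 1)*(9*k + 1)^2 - (27*k + 11)*(9*k^2 + 2*k + 1))/(9*k^2 + 2*k + 1)^3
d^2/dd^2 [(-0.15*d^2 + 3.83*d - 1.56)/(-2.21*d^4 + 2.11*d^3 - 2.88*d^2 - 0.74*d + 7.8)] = (4.39569*d^8 - 228.670026*d^7 + 437.564878*d^6 - 469.749162*d^5 + 502.755312*d^4 - 1572.59942*d^3 + 1162.34352*d^2 - 650.321568*d + 45.834672)/(10.793861*d^12 - 30.916353*d^11 + 71.716047*d^10 - 79.129597*d^9 - 41.534088*d^8 + 203.872902*d^7 - 401.514312*d^6 + 222.80478*d^5 + 287.085024*d^4 - 484.452136*d^3 + 512.84376*d^2 + 135.0648*d - 474.552)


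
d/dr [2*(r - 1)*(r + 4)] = 4*r + 6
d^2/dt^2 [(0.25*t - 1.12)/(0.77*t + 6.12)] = -3.684296/(0.77*t + 6.12)^3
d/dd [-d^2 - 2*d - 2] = -2*d - 2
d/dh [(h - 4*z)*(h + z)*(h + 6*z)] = 3*h^2 + 6*h*z - 22*z^2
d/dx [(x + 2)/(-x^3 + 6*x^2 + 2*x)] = 2*(x^3 - 12*x - 2)/(x^2*(x^4 - 12*x^3 + 32*x^2 + 24*x + 4))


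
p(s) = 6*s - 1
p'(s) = 6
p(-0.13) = -1.78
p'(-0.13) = 6.00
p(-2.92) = -18.52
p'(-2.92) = 6.00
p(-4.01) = -25.06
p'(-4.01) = 6.00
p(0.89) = 4.34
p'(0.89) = 6.00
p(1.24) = 6.44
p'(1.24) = 6.00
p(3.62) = 20.72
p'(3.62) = 6.00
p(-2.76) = -17.56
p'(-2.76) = 6.00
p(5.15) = 29.90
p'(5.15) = 6.00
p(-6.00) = -37.00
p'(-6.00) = 6.00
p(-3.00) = -19.00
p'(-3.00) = 6.00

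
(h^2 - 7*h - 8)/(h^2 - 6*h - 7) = (h - 8)/(h - 7)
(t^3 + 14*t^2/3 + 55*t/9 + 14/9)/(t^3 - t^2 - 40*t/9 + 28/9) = (9*t^2 + 24*t + 7)/(9*t^2 - 27*t + 14)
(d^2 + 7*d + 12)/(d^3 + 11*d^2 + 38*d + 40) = (d + 3)/(d^2 + 7*d + 10)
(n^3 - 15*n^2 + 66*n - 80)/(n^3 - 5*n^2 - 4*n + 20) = (n - 8)/(n + 2)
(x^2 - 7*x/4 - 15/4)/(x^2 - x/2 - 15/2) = (4*x + 5)/(2*(2*x + 5))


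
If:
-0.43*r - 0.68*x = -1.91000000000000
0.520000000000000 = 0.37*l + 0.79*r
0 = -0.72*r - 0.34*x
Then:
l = 5.44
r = -1.89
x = 4.00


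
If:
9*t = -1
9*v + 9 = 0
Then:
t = -1/9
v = -1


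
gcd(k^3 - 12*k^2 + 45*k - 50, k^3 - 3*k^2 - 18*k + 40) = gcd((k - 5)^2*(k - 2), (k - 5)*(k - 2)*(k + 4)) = k^2 - 7*k + 10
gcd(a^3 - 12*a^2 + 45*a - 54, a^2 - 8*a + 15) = a - 3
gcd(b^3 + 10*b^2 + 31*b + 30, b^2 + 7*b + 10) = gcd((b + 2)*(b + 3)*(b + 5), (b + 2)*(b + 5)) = b^2 + 7*b + 10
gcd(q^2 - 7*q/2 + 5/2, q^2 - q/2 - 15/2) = 1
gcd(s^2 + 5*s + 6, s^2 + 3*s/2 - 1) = s + 2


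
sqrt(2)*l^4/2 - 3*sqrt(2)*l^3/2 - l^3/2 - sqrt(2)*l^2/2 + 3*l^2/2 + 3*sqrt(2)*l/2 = l*(l - 3)*(l - sqrt(2))*(sqrt(2)*l/2 + 1/2)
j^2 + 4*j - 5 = (j - 1)*(j + 5)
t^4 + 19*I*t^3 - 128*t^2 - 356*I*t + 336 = (t + 2*I)*(t + 4*I)*(t + 6*I)*(t + 7*I)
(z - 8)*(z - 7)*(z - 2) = z^3 - 17*z^2 + 86*z - 112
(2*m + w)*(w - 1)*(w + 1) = 2*m*w^2 - 2*m + w^3 - w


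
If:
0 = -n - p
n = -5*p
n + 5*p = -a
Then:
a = 0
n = 0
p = 0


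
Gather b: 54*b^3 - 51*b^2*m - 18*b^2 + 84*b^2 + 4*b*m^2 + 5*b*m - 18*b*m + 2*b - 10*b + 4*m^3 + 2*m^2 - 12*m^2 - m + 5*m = 54*b^3 + b^2*(66 - 51*m) + b*(4*m^2 - 13*m - 8) + 4*m^3 - 10*m^2 + 4*m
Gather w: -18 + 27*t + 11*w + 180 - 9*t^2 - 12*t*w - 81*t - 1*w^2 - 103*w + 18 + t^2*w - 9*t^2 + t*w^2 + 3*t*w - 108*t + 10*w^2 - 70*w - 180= -18*t^2 - 162*t + w^2*(t + 9) + w*(t^2 - 9*t - 162)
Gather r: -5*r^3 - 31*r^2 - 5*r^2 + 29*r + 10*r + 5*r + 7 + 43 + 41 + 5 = -5*r^3 - 36*r^2 + 44*r + 96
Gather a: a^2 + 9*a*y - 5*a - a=a^2 + a*(9*y - 6)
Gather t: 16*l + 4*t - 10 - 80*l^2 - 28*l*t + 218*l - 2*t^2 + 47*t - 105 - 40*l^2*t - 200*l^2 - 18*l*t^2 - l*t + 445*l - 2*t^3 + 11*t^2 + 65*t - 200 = -280*l^2 + 679*l - 2*t^3 + t^2*(9 - 18*l) + t*(-40*l^2 - 29*l + 116) - 315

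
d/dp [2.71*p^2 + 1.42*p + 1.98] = 5.42*p + 1.42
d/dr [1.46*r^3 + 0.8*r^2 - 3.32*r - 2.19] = 4.38*r^2 + 1.6*r - 3.32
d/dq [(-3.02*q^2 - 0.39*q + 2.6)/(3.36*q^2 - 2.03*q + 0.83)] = (7.441*q^2 - 22.4852*q + 4.9543)/(11.2896*q^4 - 13.6416*q^3 + 9.6985*q^2 - 3.3698*q + 0.6889)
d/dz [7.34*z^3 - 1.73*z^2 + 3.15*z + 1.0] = 22.02*z^2 - 3.46*z + 3.15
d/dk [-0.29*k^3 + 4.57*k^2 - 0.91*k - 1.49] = -0.87*k^2 + 9.14*k - 0.91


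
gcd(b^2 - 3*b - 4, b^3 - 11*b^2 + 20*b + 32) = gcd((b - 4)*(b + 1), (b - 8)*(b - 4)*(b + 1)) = b^2 - 3*b - 4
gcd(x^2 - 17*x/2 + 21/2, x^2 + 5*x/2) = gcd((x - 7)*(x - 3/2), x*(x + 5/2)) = 1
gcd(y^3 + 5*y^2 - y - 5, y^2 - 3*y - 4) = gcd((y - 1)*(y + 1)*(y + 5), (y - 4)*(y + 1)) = y + 1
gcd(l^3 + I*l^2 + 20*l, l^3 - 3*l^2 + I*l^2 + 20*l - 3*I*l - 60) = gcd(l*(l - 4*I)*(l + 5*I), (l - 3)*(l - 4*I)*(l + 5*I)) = l^2 + I*l + 20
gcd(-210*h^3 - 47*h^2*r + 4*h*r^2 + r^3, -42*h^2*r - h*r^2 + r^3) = -42*h^2 - h*r + r^2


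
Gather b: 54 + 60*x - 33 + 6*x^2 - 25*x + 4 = 6*x^2 + 35*x + 25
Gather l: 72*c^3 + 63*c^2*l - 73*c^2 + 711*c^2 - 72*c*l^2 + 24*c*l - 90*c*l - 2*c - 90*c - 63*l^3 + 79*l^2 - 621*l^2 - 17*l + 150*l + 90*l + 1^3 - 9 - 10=72*c^3 + 638*c^2 - 92*c - 63*l^3 + l^2*(-72*c - 542) + l*(63*c^2 - 66*c + 223) - 18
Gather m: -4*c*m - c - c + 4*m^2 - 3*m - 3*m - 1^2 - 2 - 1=-2*c + 4*m^2 + m*(-4*c - 6) - 4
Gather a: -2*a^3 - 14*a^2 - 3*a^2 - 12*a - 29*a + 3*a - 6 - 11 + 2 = -2*a^3 - 17*a^2 - 38*a - 15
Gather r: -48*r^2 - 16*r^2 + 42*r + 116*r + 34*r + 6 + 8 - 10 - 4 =-64*r^2 + 192*r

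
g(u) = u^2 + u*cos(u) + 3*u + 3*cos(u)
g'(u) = -u*sin(u) + 2*u - 3*sin(u) + cos(u) + 3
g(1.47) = 7.02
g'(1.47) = 1.59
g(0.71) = 5.45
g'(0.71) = 2.76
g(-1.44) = -2.04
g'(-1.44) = 1.80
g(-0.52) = 0.86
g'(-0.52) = 4.06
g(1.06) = 6.29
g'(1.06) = 2.07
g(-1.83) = -2.44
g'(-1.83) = 0.21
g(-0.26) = 1.94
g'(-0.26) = 4.15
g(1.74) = 7.45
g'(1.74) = 1.64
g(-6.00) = 15.12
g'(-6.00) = -7.20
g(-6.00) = 15.12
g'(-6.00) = -7.20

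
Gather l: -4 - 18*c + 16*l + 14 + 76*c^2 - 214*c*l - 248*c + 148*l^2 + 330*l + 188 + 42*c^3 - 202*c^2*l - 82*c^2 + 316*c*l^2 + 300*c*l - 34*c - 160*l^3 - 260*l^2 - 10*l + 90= 42*c^3 - 6*c^2 - 300*c - 160*l^3 + l^2*(316*c - 112) + l*(-202*c^2 + 86*c + 336) + 288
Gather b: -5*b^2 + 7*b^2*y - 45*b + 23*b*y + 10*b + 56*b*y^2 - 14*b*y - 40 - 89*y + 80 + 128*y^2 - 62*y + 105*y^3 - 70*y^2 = b^2*(7*y - 5) + b*(56*y^2 + 9*y - 35) + 105*y^3 + 58*y^2 - 151*y + 40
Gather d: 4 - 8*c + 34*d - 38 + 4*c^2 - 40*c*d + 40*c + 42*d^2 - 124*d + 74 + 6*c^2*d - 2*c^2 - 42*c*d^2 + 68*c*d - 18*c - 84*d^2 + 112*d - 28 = 2*c^2 + 14*c + d^2*(-42*c - 42) + d*(6*c^2 + 28*c + 22) + 12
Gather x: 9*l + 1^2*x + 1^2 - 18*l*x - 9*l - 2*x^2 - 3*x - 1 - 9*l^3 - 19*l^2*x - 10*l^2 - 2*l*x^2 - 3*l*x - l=-9*l^3 - 10*l^2 - l + x^2*(-2*l - 2) + x*(-19*l^2 - 21*l - 2)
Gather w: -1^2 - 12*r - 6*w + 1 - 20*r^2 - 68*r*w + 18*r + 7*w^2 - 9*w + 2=-20*r^2 + 6*r + 7*w^2 + w*(-68*r - 15) + 2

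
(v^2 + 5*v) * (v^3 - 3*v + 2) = v^5 + 5*v^4 - 3*v^3 - 13*v^2 + 10*v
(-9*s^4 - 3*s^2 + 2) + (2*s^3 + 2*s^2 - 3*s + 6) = -9*s^4 + 2*s^3 - s^2 - 3*s + 8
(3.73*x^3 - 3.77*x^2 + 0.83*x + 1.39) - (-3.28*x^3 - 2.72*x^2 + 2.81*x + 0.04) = 7.01*x^3 - 1.05*x^2 - 1.98*x + 1.35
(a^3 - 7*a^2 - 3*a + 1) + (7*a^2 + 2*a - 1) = a^3 - a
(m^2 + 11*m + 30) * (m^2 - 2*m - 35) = m^4 + 9*m^3 - 27*m^2 - 445*m - 1050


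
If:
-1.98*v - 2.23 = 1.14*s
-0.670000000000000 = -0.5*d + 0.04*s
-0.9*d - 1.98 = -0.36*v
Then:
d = 0.31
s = -12.86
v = 6.28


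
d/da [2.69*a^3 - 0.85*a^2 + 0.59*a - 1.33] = 8.07*a^2 - 1.7*a + 0.59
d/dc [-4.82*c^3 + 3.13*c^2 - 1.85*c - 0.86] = -14.46*c^2 + 6.26*c - 1.85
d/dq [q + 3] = 1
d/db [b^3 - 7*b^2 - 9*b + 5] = 3*b^2 - 14*b - 9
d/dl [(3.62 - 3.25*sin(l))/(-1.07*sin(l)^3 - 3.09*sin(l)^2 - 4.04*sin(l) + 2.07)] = (-6.955*sin(l)^3 + 1.5777*sin(l)^2 + 22.3716*sin(l) + 7.8973)*cos(l)/(1.1449*sin(l)^6 + 6.6126*sin(l)^5 + 18.1937*sin(l)^4 + 20.5374*sin(l)^3 + 3.529*sin(l)^2 - 16.7256*sin(l) + 4.2849)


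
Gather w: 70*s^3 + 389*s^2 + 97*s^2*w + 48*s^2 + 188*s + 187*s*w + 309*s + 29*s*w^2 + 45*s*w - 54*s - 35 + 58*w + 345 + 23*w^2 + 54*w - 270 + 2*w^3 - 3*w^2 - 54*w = 70*s^3 + 437*s^2 + 443*s + 2*w^3 + w^2*(29*s + 20) + w*(97*s^2 + 232*s + 58) + 40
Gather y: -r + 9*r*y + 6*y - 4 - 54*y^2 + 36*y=-r - 54*y^2 + y*(9*r + 42) - 4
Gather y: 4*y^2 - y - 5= 4*y^2 - y - 5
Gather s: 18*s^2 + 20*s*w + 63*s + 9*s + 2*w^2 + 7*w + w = 18*s^2 + s*(20*w + 72) + 2*w^2 + 8*w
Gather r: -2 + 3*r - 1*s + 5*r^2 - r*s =5*r^2 + r*(3 - s) - s - 2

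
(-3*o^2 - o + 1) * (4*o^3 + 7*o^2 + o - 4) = -12*o^5 - 25*o^4 - 6*o^3 + 18*o^2 + 5*o - 4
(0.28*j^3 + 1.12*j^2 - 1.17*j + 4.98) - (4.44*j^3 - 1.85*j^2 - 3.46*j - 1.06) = -4.16*j^3 + 2.97*j^2 + 2.29*j + 6.04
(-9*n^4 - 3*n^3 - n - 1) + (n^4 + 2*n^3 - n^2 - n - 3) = -8*n^4 - n^3 - n^2 - 2*n - 4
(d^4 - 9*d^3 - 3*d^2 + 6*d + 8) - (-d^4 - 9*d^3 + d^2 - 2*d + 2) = 2*d^4 - 4*d^2 + 8*d + 6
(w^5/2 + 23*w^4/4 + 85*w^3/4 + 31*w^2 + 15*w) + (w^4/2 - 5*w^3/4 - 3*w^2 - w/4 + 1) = w^5/2 + 25*w^4/4 + 20*w^3 + 28*w^2 + 59*w/4 + 1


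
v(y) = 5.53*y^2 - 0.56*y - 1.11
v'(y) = 11.06*y - 0.56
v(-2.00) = 22.13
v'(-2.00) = -22.68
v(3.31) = 57.62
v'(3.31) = 36.05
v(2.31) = 27.11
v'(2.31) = 24.99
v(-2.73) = 41.63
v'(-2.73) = -30.75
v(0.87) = 2.59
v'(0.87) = 9.06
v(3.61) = 68.94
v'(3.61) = 39.37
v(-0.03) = -1.09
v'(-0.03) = -0.89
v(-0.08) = -1.03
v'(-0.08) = -1.44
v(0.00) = -1.11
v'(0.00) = -0.56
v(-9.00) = 451.86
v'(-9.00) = -100.10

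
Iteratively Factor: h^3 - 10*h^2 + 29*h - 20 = (h - 1)*(h^2 - 9*h + 20) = (h - 5)*(h - 1)*(h - 4)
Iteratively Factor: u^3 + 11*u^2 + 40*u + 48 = (u + 4)*(u^2 + 7*u + 12) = (u + 3)*(u + 4)*(u + 4)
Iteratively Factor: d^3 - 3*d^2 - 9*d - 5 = (d + 1)*(d^2 - 4*d - 5) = (d - 5)*(d + 1)*(d + 1)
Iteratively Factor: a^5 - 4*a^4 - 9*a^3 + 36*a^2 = (a)*(a^4 - 4*a^3 - 9*a^2 + 36*a) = a*(a + 3)*(a^3 - 7*a^2 + 12*a) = a*(a - 3)*(a + 3)*(a^2 - 4*a) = a^2*(a - 3)*(a + 3)*(a - 4)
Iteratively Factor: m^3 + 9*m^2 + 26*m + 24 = (m + 3)*(m^2 + 6*m + 8) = (m + 2)*(m + 3)*(m + 4)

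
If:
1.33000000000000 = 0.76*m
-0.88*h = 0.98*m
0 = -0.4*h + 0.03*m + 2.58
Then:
No Solution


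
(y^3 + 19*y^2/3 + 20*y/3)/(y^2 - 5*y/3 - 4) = y*(y + 5)/(y - 3)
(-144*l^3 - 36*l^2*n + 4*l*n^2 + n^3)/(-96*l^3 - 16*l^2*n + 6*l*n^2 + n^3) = (6*l - n)/(4*l - n)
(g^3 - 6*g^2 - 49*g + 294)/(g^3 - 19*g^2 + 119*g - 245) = (g^2 + g - 42)/(g^2 - 12*g + 35)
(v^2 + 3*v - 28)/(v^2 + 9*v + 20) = (v^2 + 3*v - 28)/(v^2 + 9*v + 20)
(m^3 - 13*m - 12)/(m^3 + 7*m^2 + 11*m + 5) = (m^2 - m - 12)/(m^2 + 6*m + 5)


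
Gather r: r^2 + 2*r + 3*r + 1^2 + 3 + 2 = r^2 + 5*r + 6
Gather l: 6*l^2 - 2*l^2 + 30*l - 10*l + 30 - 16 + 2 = 4*l^2 + 20*l + 16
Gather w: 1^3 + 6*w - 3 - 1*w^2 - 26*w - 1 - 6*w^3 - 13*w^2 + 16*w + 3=-6*w^3 - 14*w^2 - 4*w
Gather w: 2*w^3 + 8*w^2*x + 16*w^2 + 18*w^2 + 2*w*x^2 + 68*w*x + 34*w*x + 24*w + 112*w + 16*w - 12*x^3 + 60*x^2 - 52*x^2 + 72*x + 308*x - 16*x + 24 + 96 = 2*w^3 + w^2*(8*x + 34) + w*(2*x^2 + 102*x + 152) - 12*x^3 + 8*x^2 + 364*x + 120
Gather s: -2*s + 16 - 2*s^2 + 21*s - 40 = -2*s^2 + 19*s - 24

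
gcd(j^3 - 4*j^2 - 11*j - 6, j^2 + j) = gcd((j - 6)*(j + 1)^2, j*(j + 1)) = j + 1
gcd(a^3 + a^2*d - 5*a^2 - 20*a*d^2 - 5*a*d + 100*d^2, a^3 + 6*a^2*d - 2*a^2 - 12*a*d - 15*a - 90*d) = a - 5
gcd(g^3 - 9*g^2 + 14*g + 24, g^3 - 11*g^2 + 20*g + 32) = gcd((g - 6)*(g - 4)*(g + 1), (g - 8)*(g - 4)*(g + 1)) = g^2 - 3*g - 4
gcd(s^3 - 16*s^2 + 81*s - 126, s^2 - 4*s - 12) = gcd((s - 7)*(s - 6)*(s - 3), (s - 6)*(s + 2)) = s - 6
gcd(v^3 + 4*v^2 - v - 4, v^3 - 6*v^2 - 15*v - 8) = v + 1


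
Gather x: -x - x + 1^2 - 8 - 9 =-2*x - 16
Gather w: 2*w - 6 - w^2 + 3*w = -w^2 + 5*w - 6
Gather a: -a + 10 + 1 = 11 - a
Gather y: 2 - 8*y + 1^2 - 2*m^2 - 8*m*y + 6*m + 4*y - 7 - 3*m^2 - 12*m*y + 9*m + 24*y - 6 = -5*m^2 + 15*m + y*(20 - 20*m) - 10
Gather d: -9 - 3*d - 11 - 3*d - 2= -6*d - 22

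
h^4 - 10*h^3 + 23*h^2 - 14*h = h*(h - 7)*(h - 2)*(h - 1)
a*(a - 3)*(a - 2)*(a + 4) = a^4 - a^3 - 14*a^2 + 24*a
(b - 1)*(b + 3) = b^2 + 2*b - 3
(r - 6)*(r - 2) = r^2 - 8*r + 12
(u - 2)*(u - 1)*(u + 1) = u^3 - 2*u^2 - u + 2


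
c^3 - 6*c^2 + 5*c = c*(c - 5)*(c - 1)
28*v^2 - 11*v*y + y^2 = (-7*v + y)*(-4*v + y)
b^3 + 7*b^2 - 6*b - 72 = (b - 3)*(b + 4)*(b + 6)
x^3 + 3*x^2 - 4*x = x*(x - 1)*(x + 4)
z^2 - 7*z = z*(z - 7)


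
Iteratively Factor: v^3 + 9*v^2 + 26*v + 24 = (v + 3)*(v^2 + 6*v + 8) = (v + 2)*(v + 3)*(v + 4)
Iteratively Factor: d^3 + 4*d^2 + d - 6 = (d - 1)*(d^2 + 5*d + 6) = (d - 1)*(d + 3)*(d + 2)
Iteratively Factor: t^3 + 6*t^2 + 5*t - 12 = (t + 4)*(t^2 + 2*t - 3) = (t - 1)*(t + 4)*(t + 3)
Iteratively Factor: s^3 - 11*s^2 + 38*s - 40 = (s - 2)*(s^2 - 9*s + 20) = (s - 5)*(s - 2)*(s - 4)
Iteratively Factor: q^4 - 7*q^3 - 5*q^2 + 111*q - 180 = (q - 3)*(q^3 - 4*q^2 - 17*q + 60) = (q - 5)*(q - 3)*(q^2 + q - 12) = (q - 5)*(q - 3)*(q + 4)*(q - 3)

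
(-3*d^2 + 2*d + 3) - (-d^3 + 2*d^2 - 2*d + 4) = d^3 - 5*d^2 + 4*d - 1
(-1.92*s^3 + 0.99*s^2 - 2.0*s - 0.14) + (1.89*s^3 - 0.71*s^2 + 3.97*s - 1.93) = -0.03*s^3 + 0.28*s^2 + 1.97*s - 2.07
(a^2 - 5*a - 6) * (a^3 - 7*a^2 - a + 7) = a^5 - 12*a^4 + 28*a^3 + 54*a^2 - 29*a - 42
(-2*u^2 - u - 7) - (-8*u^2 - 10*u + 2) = 6*u^2 + 9*u - 9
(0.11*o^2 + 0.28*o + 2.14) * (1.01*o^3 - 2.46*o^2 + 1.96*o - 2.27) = 0.1111*o^5 + 0.0122*o^4 + 1.6882*o^3 - 4.9653*o^2 + 3.5588*o - 4.8578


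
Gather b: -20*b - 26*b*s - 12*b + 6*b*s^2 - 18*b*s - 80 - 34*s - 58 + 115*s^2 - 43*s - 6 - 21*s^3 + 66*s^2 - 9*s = b*(6*s^2 - 44*s - 32) - 21*s^3 + 181*s^2 - 86*s - 144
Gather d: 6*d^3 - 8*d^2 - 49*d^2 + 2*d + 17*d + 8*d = 6*d^3 - 57*d^2 + 27*d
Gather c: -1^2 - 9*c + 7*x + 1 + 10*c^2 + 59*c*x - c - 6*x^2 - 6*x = 10*c^2 + c*(59*x - 10) - 6*x^2 + x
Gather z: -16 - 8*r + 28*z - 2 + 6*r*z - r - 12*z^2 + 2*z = -9*r - 12*z^2 + z*(6*r + 30) - 18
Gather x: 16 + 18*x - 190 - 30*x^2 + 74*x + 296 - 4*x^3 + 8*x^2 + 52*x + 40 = -4*x^3 - 22*x^2 + 144*x + 162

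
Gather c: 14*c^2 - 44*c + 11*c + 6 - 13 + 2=14*c^2 - 33*c - 5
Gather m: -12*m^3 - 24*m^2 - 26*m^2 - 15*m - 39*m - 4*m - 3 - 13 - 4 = -12*m^3 - 50*m^2 - 58*m - 20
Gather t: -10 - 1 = -11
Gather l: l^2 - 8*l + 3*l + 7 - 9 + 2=l^2 - 5*l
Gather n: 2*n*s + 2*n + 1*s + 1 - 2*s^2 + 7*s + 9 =n*(2*s + 2) - 2*s^2 + 8*s + 10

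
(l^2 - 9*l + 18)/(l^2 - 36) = (l - 3)/(l + 6)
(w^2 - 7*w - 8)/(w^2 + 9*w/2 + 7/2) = 2*(w - 8)/(2*w + 7)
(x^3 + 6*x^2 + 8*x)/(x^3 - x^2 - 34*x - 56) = x/(x - 7)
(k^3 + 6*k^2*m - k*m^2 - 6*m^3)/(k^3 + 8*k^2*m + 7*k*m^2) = (k^2 + 5*k*m - 6*m^2)/(k*(k + 7*m))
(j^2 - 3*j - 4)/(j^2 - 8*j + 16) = (j + 1)/(j - 4)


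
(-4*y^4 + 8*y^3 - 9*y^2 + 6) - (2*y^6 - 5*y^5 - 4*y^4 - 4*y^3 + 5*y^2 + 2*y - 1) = -2*y^6 + 5*y^5 + 12*y^3 - 14*y^2 - 2*y + 7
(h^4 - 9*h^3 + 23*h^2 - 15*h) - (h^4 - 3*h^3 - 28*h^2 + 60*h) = -6*h^3 + 51*h^2 - 75*h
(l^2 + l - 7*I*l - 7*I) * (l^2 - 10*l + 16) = l^4 - 9*l^3 - 7*I*l^3 + 6*l^2 + 63*I*l^2 + 16*l - 42*I*l - 112*I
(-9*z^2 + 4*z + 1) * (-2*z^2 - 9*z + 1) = 18*z^4 + 73*z^3 - 47*z^2 - 5*z + 1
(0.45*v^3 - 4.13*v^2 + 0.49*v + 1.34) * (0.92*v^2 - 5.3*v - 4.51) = 0.414*v^5 - 6.1846*v^4 + 20.3103*v^3 + 17.2621*v^2 - 9.3119*v - 6.0434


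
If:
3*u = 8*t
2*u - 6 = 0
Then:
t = 9/8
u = 3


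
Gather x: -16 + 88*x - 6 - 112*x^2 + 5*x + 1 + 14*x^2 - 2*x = -98*x^2 + 91*x - 21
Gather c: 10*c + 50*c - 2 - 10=60*c - 12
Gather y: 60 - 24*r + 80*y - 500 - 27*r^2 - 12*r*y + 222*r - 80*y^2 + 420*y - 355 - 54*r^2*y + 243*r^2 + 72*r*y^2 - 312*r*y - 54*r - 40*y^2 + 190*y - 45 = 216*r^2 + 144*r + y^2*(72*r - 120) + y*(-54*r^2 - 324*r + 690) - 840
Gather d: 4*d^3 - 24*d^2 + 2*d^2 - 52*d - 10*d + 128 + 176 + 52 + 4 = 4*d^3 - 22*d^2 - 62*d + 360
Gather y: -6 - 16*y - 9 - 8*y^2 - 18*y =-8*y^2 - 34*y - 15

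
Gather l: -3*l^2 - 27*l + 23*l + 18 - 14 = -3*l^2 - 4*l + 4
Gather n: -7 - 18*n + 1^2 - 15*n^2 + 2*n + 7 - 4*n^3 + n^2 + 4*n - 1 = -4*n^3 - 14*n^2 - 12*n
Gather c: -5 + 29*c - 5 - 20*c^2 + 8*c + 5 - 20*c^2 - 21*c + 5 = -40*c^2 + 16*c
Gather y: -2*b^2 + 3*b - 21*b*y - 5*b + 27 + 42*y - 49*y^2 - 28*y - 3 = -2*b^2 - 2*b - 49*y^2 + y*(14 - 21*b) + 24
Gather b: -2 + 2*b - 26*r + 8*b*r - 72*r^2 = b*(8*r + 2) - 72*r^2 - 26*r - 2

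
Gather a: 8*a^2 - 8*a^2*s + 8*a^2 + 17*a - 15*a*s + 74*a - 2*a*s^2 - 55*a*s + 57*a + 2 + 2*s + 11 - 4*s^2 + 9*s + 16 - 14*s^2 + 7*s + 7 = a^2*(16 - 8*s) + a*(-2*s^2 - 70*s + 148) - 18*s^2 + 18*s + 36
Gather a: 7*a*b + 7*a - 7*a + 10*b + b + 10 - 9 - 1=7*a*b + 11*b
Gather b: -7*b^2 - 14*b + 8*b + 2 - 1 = -7*b^2 - 6*b + 1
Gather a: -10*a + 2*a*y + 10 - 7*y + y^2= a*(2*y - 10) + y^2 - 7*y + 10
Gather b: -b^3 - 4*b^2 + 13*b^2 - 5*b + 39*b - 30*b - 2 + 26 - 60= -b^3 + 9*b^2 + 4*b - 36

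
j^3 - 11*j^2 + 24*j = j*(j - 8)*(j - 3)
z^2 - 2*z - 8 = (z - 4)*(z + 2)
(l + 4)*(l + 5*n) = l^2 + 5*l*n + 4*l + 20*n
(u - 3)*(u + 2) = u^2 - u - 6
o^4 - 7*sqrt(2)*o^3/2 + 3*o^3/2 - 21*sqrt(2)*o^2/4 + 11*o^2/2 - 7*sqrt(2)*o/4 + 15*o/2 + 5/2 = (o + 1/2)*(o + 1)*(o - 5*sqrt(2)/2)*(o - sqrt(2))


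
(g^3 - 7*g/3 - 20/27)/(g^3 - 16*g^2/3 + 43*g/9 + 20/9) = (g + 4/3)/(g - 4)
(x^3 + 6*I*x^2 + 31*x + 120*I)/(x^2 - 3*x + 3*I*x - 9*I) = (x^2 + 3*I*x + 40)/(x - 3)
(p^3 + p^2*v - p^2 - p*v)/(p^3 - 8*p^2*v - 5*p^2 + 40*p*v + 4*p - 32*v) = p*(p + v)/(p^2 - 8*p*v - 4*p + 32*v)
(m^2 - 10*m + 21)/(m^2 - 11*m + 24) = (m - 7)/(m - 8)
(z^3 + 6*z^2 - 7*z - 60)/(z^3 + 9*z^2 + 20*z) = (z - 3)/z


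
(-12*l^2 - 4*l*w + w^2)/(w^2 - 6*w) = (-12*l^2 - 4*l*w + w^2)/(w*(w - 6))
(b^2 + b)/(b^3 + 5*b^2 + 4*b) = 1/(b + 4)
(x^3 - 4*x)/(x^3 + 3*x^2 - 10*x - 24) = x*(x - 2)/(x^2 + x - 12)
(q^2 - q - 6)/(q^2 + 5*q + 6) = (q - 3)/(q + 3)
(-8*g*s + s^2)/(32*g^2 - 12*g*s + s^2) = s/(-4*g + s)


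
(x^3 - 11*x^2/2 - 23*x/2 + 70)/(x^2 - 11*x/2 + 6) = (2*x^2 - 3*x - 35)/(2*x - 3)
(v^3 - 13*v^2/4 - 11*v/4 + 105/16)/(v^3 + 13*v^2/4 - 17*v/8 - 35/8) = (4*v^2 - 8*v - 21)/(2*(2*v^2 + 9*v + 7))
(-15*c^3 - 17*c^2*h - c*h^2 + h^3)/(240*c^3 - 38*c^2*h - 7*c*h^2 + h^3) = (-3*c^2 - 4*c*h - h^2)/(48*c^2 + 2*c*h - h^2)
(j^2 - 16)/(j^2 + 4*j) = (j - 4)/j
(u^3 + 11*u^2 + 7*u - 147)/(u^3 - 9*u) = (u^2 + 14*u + 49)/(u*(u + 3))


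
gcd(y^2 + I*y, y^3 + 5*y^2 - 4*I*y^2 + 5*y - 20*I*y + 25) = y + I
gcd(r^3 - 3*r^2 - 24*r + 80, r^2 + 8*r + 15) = r + 5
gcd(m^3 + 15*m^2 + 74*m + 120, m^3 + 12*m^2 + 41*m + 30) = m^2 + 11*m + 30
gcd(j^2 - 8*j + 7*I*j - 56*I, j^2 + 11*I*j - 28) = j + 7*I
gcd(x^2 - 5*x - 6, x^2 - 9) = 1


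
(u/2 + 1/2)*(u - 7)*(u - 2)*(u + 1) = u^4/2 - 7*u^3/2 - 3*u^2/2 + 19*u/2 + 7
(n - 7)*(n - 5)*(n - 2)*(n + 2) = n^4 - 12*n^3 + 31*n^2 + 48*n - 140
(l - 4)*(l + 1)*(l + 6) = l^3 + 3*l^2 - 22*l - 24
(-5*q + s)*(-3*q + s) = 15*q^2 - 8*q*s + s^2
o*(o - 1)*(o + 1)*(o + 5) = o^4 + 5*o^3 - o^2 - 5*o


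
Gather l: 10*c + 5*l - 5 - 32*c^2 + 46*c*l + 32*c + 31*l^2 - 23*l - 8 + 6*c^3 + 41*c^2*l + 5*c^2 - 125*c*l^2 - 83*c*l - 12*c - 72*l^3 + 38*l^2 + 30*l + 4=6*c^3 - 27*c^2 + 30*c - 72*l^3 + l^2*(69 - 125*c) + l*(41*c^2 - 37*c + 12) - 9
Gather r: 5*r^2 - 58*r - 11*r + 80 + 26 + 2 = 5*r^2 - 69*r + 108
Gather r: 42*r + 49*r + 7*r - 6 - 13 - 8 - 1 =98*r - 28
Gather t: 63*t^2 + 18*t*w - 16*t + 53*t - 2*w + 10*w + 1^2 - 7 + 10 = 63*t^2 + t*(18*w + 37) + 8*w + 4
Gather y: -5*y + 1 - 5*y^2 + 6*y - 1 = -5*y^2 + y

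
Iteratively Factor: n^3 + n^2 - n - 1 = (n + 1)*(n^2 - 1) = (n - 1)*(n + 1)*(n + 1)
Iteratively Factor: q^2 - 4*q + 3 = (q - 1)*(q - 3)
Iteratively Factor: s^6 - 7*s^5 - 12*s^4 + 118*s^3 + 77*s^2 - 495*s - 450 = (s - 5)*(s^5 - 2*s^4 - 22*s^3 + 8*s^2 + 117*s + 90) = (s - 5)*(s + 1)*(s^4 - 3*s^3 - 19*s^2 + 27*s + 90) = (s - 5)*(s - 3)*(s + 1)*(s^3 - 19*s - 30) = (s - 5)^2*(s - 3)*(s + 1)*(s^2 + 5*s + 6) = (s - 5)^2*(s - 3)*(s + 1)*(s + 3)*(s + 2)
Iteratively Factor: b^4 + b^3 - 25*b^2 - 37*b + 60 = (b + 4)*(b^3 - 3*b^2 - 13*b + 15) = (b - 1)*(b + 4)*(b^2 - 2*b - 15) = (b - 5)*(b - 1)*(b + 4)*(b + 3)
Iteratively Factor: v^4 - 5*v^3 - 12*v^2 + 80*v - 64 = (v + 4)*(v^3 - 9*v^2 + 24*v - 16) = (v - 4)*(v + 4)*(v^2 - 5*v + 4) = (v - 4)^2*(v + 4)*(v - 1)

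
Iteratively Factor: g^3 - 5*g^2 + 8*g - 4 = (g - 2)*(g^2 - 3*g + 2) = (g - 2)^2*(g - 1)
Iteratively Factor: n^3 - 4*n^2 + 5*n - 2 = (n - 1)*(n^2 - 3*n + 2) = (n - 2)*(n - 1)*(n - 1)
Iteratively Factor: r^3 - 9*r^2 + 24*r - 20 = (r - 2)*(r^2 - 7*r + 10) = (r - 2)^2*(r - 5)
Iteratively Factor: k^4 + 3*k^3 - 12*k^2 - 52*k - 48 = (k + 3)*(k^3 - 12*k - 16) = (k + 2)*(k + 3)*(k^2 - 2*k - 8) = (k + 2)^2*(k + 3)*(k - 4)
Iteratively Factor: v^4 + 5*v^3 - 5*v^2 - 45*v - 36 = (v + 3)*(v^3 + 2*v^2 - 11*v - 12) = (v - 3)*(v + 3)*(v^2 + 5*v + 4) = (v - 3)*(v + 3)*(v + 4)*(v + 1)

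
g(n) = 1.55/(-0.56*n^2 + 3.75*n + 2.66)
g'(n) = 1.55*(1.12*n - 3.75)/(-0.56*n^2 + 3.75*n + 2.66)^2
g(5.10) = 0.21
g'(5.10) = 0.06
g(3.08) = 0.17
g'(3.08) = -0.01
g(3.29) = 0.17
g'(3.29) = -0.00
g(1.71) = 0.21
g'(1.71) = -0.05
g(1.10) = 0.25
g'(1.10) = -0.10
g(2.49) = 0.18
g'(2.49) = -0.02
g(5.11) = 0.22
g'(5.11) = 0.06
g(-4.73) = -0.06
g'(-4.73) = -0.02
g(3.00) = 0.17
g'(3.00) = -0.01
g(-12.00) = -0.01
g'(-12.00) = -0.00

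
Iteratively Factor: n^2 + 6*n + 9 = (n + 3)*(n + 3)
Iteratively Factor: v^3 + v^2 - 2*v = (v - 1)*(v^2 + 2*v) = v*(v - 1)*(v + 2)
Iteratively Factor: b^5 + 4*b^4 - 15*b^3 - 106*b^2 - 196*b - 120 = (b + 3)*(b^4 + b^3 - 18*b^2 - 52*b - 40) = (b + 2)*(b + 3)*(b^3 - b^2 - 16*b - 20) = (b + 2)^2*(b + 3)*(b^2 - 3*b - 10) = (b + 2)^3*(b + 3)*(b - 5)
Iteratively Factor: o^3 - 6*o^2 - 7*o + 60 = (o - 4)*(o^2 - 2*o - 15) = (o - 5)*(o - 4)*(o + 3)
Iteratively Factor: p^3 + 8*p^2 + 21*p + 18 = (p + 3)*(p^2 + 5*p + 6) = (p + 2)*(p + 3)*(p + 3)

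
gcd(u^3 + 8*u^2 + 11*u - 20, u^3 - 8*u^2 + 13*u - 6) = u - 1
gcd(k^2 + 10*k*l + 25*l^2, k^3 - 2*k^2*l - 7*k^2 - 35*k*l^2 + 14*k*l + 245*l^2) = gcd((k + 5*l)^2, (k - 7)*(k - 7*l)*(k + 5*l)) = k + 5*l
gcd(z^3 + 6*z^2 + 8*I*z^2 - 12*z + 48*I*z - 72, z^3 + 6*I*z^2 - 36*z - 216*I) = z^2 + z*(6 + 6*I) + 36*I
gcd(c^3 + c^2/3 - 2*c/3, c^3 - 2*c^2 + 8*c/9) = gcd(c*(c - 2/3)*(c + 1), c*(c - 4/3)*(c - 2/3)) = c^2 - 2*c/3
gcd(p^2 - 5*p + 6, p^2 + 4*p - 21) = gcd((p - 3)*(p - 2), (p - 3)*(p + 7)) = p - 3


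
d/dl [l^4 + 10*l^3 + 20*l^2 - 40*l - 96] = 4*l^3 + 30*l^2 + 40*l - 40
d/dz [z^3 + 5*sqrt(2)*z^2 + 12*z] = 3*z^2 + 10*sqrt(2)*z + 12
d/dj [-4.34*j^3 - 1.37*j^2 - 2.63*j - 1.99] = -13.02*j^2 - 2.74*j - 2.63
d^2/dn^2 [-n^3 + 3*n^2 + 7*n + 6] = 6 - 6*n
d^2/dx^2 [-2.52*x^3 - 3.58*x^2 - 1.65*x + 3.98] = -15.12*x - 7.16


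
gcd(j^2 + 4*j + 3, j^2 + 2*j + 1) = j + 1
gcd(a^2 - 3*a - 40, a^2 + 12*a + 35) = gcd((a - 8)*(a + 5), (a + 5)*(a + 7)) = a + 5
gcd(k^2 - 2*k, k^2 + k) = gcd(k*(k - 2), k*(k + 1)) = k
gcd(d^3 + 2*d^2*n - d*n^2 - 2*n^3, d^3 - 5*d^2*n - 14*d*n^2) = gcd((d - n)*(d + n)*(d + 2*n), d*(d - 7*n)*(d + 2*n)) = d + 2*n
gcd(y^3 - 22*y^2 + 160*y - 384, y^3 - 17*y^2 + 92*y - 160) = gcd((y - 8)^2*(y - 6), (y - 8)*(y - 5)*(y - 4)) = y - 8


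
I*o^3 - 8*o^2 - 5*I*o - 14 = (o + 2*I)*(o + 7*I)*(I*o + 1)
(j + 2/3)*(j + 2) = j^2 + 8*j/3 + 4/3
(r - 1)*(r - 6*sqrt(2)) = r^2 - 6*sqrt(2)*r - r + 6*sqrt(2)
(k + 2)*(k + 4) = k^2 + 6*k + 8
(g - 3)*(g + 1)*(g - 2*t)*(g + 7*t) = g^4 + 5*g^3*t - 2*g^3 - 14*g^2*t^2 - 10*g^2*t - 3*g^2 + 28*g*t^2 - 15*g*t + 42*t^2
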